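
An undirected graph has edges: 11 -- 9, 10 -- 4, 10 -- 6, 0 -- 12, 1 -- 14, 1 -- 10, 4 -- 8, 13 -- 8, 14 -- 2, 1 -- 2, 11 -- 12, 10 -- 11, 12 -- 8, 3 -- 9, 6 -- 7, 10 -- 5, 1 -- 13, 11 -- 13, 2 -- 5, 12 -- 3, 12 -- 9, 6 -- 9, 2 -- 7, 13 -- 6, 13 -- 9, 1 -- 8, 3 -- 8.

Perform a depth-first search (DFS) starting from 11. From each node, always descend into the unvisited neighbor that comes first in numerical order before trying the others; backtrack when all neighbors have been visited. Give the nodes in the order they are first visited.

Visit 11
11 → 9
9 → 3
3 → 8
8 → 1
1 → 2
2 → 5
5 → 10
10 → 4
10 → 6
6 → 7
6 → 13
2 → 14
8 → 12
12 → 0

11, 9, 3, 8, 1, 2, 5, 10, 4, 6, 7, 13, 14, 12, 0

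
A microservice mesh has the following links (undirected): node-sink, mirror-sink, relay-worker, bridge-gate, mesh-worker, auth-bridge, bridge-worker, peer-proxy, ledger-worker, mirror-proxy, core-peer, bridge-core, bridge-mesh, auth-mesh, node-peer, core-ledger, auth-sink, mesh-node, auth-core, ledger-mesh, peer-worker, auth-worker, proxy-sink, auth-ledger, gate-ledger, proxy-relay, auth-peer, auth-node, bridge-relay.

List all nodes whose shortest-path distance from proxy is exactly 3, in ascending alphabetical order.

gate, ledger, mesh

Level 0: proxy
Level 1: mirror, peer, relay, sink
Level 2: auth, bridge, core, node, worker
Level 3: gate, ledger, mesh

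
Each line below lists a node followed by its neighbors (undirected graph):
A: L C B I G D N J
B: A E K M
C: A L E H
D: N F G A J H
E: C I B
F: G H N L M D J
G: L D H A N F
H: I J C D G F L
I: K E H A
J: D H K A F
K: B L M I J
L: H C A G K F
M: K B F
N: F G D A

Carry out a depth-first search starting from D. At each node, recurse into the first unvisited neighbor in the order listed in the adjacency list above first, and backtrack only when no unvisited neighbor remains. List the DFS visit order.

D N F G L H I K B A C E J M

Visit D
D → N
N → F
F → G
G → L
L → H
H → I
I → K
K → B
B → A
A → C
C → E
A → J
B → M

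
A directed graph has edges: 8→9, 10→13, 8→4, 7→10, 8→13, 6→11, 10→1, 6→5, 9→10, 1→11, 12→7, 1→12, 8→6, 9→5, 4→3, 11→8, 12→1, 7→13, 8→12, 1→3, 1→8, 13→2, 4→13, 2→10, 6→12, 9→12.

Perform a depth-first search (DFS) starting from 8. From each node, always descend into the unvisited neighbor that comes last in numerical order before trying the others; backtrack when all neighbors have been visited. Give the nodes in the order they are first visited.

Visit 8
8 → 13
13 → 2
2 → 10
10 → 1
1 → 12
12 → 7
1 → 11
1 → 3
8 → 9
9 → 5
8 → 6
8 → 4

8, 13, 2, 10, 1, 12, 7, 11, 3, 9, 5, 6, 4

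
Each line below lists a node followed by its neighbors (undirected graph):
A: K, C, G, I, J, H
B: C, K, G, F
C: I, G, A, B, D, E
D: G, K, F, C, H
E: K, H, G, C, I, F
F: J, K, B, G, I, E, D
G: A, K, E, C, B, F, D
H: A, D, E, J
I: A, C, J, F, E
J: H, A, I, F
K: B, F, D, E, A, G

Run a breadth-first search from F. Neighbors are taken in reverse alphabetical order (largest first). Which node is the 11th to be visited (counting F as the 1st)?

C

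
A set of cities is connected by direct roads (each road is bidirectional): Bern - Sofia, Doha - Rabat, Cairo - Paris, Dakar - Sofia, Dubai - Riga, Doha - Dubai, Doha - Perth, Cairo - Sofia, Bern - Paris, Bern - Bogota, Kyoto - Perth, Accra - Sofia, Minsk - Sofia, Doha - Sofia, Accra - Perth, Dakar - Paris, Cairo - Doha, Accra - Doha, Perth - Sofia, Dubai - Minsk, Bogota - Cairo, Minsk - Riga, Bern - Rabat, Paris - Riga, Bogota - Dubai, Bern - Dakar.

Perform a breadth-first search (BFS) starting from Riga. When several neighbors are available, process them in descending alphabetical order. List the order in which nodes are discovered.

Riga, Paris, Minsk, Dubai, Dakar, Cairo, Bern, Sofia, Doha, Bogota, Rabat, Perth, Accra, Kyoto

Visit Riga; enqueue Paris, Minsk, Dubai → queue [Paris, Minsk, Dubai]
Visit Paris; enqueue Dakar, Cairo, Bern → queue [Minsk, Dubai, Dakar, Cairo, Bern]
Visit Minsk; enqueue Sofia → queue [Dubai, Dakar, Cairo, Bern, Sofia]
Visit Dubai; enqueue Doha, Bogota → queue [Dakar, Cairo, Bern, Sofia, Doha, Bogota]
Visit Dakar → queue [Cairo, Bern, Sofia, Doha, Bogota]
Visit Cairo → queue [Bern, Sofia, Doha, Bogota]
Visit Bern; enqueue Rabat → queue [Sofia, Doha, Bogota, Rabat]
Visit Sofia; enqueue Perth, Accra → queue [Doha, Bogota, Rabat, Perth, Accra]
Visit Doha → queue [Bogota, Rabat, Perth, Accra]
Visit Bogota → queue [Rabat, Perth, Accra]
Visit Rabat → queue [Perth, Accra]
Visit Perth; enqueue Kyoto → queue [Accra, Kyoto]
Visit Accra → queue [Kyoto]
Visit Kyoto → queue []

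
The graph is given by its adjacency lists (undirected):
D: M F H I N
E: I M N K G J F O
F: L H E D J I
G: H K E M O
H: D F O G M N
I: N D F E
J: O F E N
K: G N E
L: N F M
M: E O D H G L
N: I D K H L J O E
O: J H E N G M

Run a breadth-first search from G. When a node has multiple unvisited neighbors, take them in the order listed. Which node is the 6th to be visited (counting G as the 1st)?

Visit G; enqueue H, K, E, M, O → queue [H, K, E, M, O]
Visit H; enqueue D, F, N → queue [K, E, M, O, D, F, N]
Visit K → queue [E, M, O, D, F, N]
Visit E; enqueue I, J → queue [M, O, D, F, N, I, J]
Visit M; enqueue L → queue [O, D, F, N, I, J, L]
Visit O → queue [D, F, N, I, J, L]
Visit D → queue [F, N, I, J, L]
Visit F → queue [N, I, J, L]
Visit N → queue [I, J, L]
Visit I → queue [J, L]
Visit J → queue [L]
Visit L → queue []

Visit order: G, H, K, E, M, O, D, F, N, I, J, L

O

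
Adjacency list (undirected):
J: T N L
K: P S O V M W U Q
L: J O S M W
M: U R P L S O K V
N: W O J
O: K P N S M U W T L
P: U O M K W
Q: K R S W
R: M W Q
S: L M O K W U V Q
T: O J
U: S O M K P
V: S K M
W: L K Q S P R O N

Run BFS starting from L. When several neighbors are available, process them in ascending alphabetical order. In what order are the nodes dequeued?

Visit L; enqueue J, M, O, S, W → queue [J, M, O, S, W]
Visit J; enqueue N, T → queue [M, O, S, W, N, T]
Visit M; enqueue K, P, R, U, V → queue [O, S, W, N, T, K, P, R, U, V]
Visit O → queue [S, W, N, T, K, P, R, U, V]
Visit S; enqueue Q → queue [W, N, T, K, P, R, U, V, Q]
Visit W → queue [N, T, K, P, R, U, V, Q]
Visit N → queue [T, K, P, R, U, V, Q]
Visit T → queue [K, P, R, U, V, Q]
Visit K → queue [P, R, U, V, Q]
Visit P → queue [R, U, V, Q]
Visit R → queue [U, V, Q]
Visit U → queue [V, Q]
Visit V → queue [Q]
Visit Q → queue []

L -> J -> M -> O -> S -> W -> N -> T -> K -> P -> R -> U -> V -> Q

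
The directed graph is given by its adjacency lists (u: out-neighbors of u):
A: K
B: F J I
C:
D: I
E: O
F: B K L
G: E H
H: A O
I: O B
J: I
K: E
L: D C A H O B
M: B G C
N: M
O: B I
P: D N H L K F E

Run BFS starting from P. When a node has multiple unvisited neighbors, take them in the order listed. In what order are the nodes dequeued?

Visit P; enqueue D, N, H, L, K, F, E → queue [D, N, H, L, K, F, E]
Visit D; enqueue I → queue [N, H, L, K, F, E, I]
Visit N; enqueue M → queue [H, L, K, F, E, I, M]
Visit H; enqueue A, O → queue [L, K, F, E, I, M, A, O]
Visit L; enqueue C, B → queue [K, F, E, I, M, A, O, C, B]
Visit K → queue [F, E, I, M, A, O, C, B]
Visit F → queue [E, I, M, A, O, C, B]
Visit E → queue [I, M, A, O, C, B]
Visit I → queue [M, A, O, C, B]
Visit M; enqueue G → queue [A, O, C, B, G]
Visit A → queue [O, C, B, G]
Visit O → queue [C, B, G]
Visit C → queue [B, G]
Visit B; enqueue J → queue [G, J]
Visit G → queue [J]
Visit J → queue []

P -> D -> N -> H -> L -> K -> F -> E -> I -> M -> A -> O -> C -> B -> G -> J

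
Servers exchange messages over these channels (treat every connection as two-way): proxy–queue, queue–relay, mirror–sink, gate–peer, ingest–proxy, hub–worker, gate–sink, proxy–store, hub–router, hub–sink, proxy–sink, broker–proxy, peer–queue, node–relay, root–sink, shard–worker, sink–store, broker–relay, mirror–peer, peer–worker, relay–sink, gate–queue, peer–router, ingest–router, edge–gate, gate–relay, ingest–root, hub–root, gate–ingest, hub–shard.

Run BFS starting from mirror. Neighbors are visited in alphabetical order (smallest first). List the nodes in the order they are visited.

mirror peer sink gate queue router worker hub proxy relay root store edge ingest shard broker node

Visit mirror; enqueue peer, sink → queue [peer, sink]
Visit peer; enqueue gate, queue, router, worker → queue [sink, gate, queue, router, worker]
Visit sink; enqueue hub, proxy, relay, root, store → queue [gate, queue, router, worker, hub, proxy, relay, root, store]
Visit gate; enqueue edge, ingest → queue [queue, router, worker, hub, proxy, relay, root, store, edge, ingest]
Visit queue → queue [router, worker, hub, proxy, relay, root, store, edge, ingest]
Visit router → queue [worker, hub, proxy, relay, root, store, edge, ingest]
Visit worker; enqueue shard → queue [hub, proxy, relay, root, store, edge, ingest, shard]
Visit hub → queue [proxy, relay, root, store, edge, ingest, shard]
Visit proxy; enqueue broker → queue [relay, root, store, edge, ingest, shard, broker]
Visit relay; enqueue node → queue [root, store, edge, ingest, shard, broker, node]
Visit root → queue [store, edge, ingest, shard, broker, node]
Visit store → queue [edge, ingest, shard, broker, node]
Visit edge → queue [ingest, shard, broker, node]
Visit ingest → queue [shard, broker, node]
Visit shard → queue [broker, node]
Visit broker → queue [node]
Visit node → queue []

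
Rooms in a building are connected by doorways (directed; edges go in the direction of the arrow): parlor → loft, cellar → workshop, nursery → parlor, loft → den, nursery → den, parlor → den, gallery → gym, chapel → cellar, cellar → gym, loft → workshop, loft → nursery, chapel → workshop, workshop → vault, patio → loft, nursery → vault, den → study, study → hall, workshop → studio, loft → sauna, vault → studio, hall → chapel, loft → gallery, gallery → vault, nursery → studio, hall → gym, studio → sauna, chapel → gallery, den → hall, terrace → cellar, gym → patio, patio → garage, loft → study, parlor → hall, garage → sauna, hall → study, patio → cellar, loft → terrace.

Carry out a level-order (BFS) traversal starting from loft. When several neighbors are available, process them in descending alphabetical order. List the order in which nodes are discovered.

Visit loft; enqueue workshop, terrace, study, sauna, nursery, gallery, den → queue [workshop, terrace, study, sauna, nursery, gallery, den]
Visit workshop; enqueue vault, studio → queue [terrace, study, sauna, nursery, gallery, den, vault, studio]
Visit terrace; enqueue cellar → queue [study, sauna, nursery, gallery, den, vault, studio, cellar]
Visit study; enqueue hall → queue [sauna, nursery, gallery, den, vault, studio, cellar, hall]
Visit sauna → queue [nursery, gallery, den, vault, studio, cellar, hall]
Visit nursery; enqueue parlor → queue [gallery, den, vault, studio, cellar, hall, parlor]
Visit gallery; enqueue gym → queue [den, vault, studio, cellar, hall, parlor, gym]
Visit den → queue [vault, studio, cellar, hall, parlor, gym]
Visit vault → queue [studio, cellar, hall, parlor, gym]
Visit studio → queue [cellar, hall, parlor, gym]
Visit cellar → queue [hall, parlor, gym]
Visit hall; enqueue chapel → queue [parlor, gym, chapel]
Visit parlor → queue [gym, chapel]
Visit gym; enqueue patio → queue [chapel, patio]
Visit chapel → queue [patio]
Visit patio; enqueue garage → queue [garage]
Visit garage → queue []

loft -> workshop -> terrace -> study -> sauna -> nursery -> gallery -> den -> vault -> studio -> cellar -> hall -> parlor -> gym -> chapel -> patio -> garage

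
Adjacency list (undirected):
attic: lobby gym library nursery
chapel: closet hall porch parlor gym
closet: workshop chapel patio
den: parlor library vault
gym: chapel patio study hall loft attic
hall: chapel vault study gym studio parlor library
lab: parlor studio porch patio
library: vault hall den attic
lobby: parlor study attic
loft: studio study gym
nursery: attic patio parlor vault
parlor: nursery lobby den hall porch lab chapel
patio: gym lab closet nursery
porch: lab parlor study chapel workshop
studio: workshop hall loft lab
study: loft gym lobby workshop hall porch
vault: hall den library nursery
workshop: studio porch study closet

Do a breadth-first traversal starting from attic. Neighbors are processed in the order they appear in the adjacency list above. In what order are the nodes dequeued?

attic → lobby → gym → library → nursery → parlor → study → chapel → patio → hall → loft → vault → den → porch → lab → workshop → closet → studio

Visit attic; enqueue lobby, gym, library, nursery → queue [lobby, gym, library, nursery]
Visit lobby; enqueue parlor, study → queue [gym, library, nursery, parlor, study]
Visit gym; enqueue chapel, patio, hall, loft → queue [library, nursery, parlor, study, chapel, patio, hall, loft]
Visit library; enqueue vault, den → queue [nursery, parlor, study, chapel, patio, hall, loft, vault, den]
Visit nursery → queue [parlor, study, chapel, patio, hall, loft, vault, den]
Visit parlor; enqueue porch, lab → queue [study, chapel, patio, hall, loft, vault, den, porch, lab]
Visit study; enqueue workshop → queue [chapel, patio, hall, loft, vault, den, porch, lab, workshop]
Visit chapel; enqueue closet → queue [patio, hall, loft, vault, den, porch, lab, workshop, closet]
Visit patio → queue [hall, loft, vault, den, porch, lab, workshop, closet]
Visit hall; enqueue studio → queue [loft, vault, den, porch, lab, workshop, closet, studio]
Visit loft → queue [vault, den, porch, lab, workshop, closet, studio]
Visit vault → queue [den, porch, lab, workshop, closet, studio]
Visit den → queue [porch, lab, workshop, closet, studio]
Visit porch → queue [lab, workshop, closet, studio]
Visit lab → queue [workshop, closet, studio]
Visit workshop → queue [closet, studio]
Visit closet → queue [studio]
Visit studio → queue []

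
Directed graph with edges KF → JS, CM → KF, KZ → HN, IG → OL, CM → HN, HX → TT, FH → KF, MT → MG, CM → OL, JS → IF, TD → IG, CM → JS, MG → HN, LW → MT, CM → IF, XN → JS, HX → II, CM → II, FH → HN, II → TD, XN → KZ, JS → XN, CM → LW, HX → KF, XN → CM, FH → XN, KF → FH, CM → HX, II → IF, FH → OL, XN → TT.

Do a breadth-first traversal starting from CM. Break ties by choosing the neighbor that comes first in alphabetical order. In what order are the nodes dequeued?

CM, HN, HX, IF, II, JS, KF, LW, OL, TT, TD, XN, FH, MT, IG, KZ, MG

Visit CM; enqueue HN, HX, IF, II, JS, KF, LW, OL → queue [HN, HX, IF, II, JS, KF, LW, OL]
Visit HN → queue [HX, IF, II, JS, KF, LW, OL]
Visit HX; enqueue TT → queue [IF, II, JS, KF, LW, OL, TT]
Visit IF → queue [II, JS, KF, LW, OL, TT]
Visit II; enqueue TD → queue [JS, KF, LW, OL, TT, TD]
Visit JS; enqueue XN → queue [KF, LW, OL, TT, TD, XN]
Visit KF; enqueue FH → queue [LW, OL, TT, TD, XN, FH]
Visit LW; enqueue MT → queue [OL, TT, TD, XN, FH, MT]
Visit OL → queue [TT, TD, XN, FH, MT]
Visit TT → queue [TD, XN, FH, MT]
Visit TD; enqueue IG → queue [XN, FH, MT, IG]
Visit XN; enqueue KZ → queue [FH, MT, IG, KZ]
Visit FH → queue [MT, IG, KZ]
Visit MT; enqueue MG → queue [IG, KZ, MG]
Visit IG → queue [KZ, MG]
Visit KZ → queue [MG]
Visit MG → queue []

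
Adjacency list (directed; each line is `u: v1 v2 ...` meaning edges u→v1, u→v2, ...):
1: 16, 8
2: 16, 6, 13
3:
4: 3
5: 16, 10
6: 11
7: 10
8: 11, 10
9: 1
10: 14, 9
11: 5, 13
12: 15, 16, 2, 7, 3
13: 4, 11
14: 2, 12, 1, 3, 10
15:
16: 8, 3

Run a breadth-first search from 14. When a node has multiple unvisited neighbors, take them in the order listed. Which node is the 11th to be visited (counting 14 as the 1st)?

Visit 14; enqueue 2, 12, 1, 3, 10 → queue [2, 12, 1, 3, 10]
Visit 2; enqueue 16, 6, 13 → queue [12, 1, 3, 10, 16, 6, 13]
Visit 12; enqueue 15, 7 → queue [1, 3, 10, 16, 6, 13, 15, 7]
Visit 1; enqueue 8 → queue [3, 10, 16, 6, 13, 15, 7, 8]
Visit 3 → queue [10, 16, 6, 13, 15, 7, 8]
Visit 10; enqueue 9 → queue [16, 6, 13, 15, 7, 8, 9]
Visit 16 → queue [6, 13, 15, 7, 8, 9]
Visit 6; enqueue 11 → queue [13, 15, 7, 8, 9, 11]
Visit 13; enqueue 4 → queue [15, 7, 8, 9, 11, 4]
Visit 15 → queue [7, 8, 9, 11, 4]
Visit 7 → queue [8, 9, 11, 4]
Visit 8 → queue [9, 11, 4]
Visit 9 → queue [11, 4]
Visit 11; enqueue 5 → queue [4, 5]
Visit 4 → queue [5]
Visit 5 → queue []

Visit order: 14, 2, 12, 1, 3, 10, 16, 6, 13, 15, 7, 8, 9, 11, 4, 5

7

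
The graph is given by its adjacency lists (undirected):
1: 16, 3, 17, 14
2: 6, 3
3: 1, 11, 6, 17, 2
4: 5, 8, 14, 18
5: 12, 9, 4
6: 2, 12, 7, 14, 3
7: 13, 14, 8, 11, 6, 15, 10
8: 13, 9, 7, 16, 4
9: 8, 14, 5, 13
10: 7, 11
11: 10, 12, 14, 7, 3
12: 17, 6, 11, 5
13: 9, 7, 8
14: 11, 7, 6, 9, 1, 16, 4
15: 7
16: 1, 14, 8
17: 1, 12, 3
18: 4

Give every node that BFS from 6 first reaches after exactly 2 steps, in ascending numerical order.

1, 4, 5, 8, 9, 10, 11, 13, 15, 16, 17

Level 0: 6
Level 1: 2, 3, 7, 12, 14
Level 2: 1, 4, 5, 8, 9, 10, 11, 13, 15, 16, 17
Level 3: 18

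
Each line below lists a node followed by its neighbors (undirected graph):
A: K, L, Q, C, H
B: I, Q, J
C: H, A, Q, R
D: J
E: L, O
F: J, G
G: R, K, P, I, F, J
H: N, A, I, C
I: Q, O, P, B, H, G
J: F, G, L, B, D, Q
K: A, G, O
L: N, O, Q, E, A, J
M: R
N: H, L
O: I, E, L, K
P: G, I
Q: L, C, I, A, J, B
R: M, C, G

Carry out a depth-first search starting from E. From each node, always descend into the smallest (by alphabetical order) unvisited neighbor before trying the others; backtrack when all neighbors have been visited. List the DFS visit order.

E → L → A → C → H → I → B → J → D → F → G → K → O → P → R → M → Q → N

Visit E
E → L
L → A
A → C
C → H
H → I
I → B
B → J
J → D
J → F
F → G
G → K
K → O
G → P
G → R
R → M
J → Q
H → N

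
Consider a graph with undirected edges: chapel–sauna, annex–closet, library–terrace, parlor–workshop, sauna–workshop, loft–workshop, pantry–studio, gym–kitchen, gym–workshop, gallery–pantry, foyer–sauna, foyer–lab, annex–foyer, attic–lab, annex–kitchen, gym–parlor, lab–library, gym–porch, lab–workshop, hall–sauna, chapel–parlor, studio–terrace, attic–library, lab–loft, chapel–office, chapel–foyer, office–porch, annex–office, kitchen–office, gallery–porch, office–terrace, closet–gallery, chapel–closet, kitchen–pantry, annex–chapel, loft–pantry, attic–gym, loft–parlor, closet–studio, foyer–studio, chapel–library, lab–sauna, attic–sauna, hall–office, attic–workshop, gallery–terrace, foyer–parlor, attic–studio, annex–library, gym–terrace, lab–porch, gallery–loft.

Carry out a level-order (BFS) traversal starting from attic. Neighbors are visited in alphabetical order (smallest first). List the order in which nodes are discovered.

attic -> gym -> lab -> library -> sauna -> studio -> workshop -> kitchen -> parlor -> porch -> terrace -> foyer -> loft -> annex -> chapel -> hall -> closet -> pantry -> office -> gallery

Visit attic; enqueue gym, lab, library, sauna, studio, workshop → queue [gym, lab, library, sauna, studio, workshop]
Visit gym; enqueue kitchen, parlor, porch, terrace → queue [lab, library, sauna, studio, workshop, kitchen, parlor, porch, terrace]
Visit lab; enqueue foyer, loft → queue [library, sauna, studio, workshop, kitchen, parlor, porch, terrace, foyer, loft]
Visit library; enqueue annex, chapel → queue [sauna, studio, workshop, kitchen, parlor, porch, terrace, foyer, loft, annex, chapel]
Visit sauna; enqueue hall → queue [studio, workshop, kitchen, parlor, porch, terrace, foyer, loft, annex, chapel, hall]
Visit studio; enqueue closet, pantry → queue [workshop, kitchen, parlor, porch, terrace, foyer, loft, annex, chapel, hall, closet, pantry]
Visit workshop → queue [kitchen, parlor, porch, terrace, foyer, loft, annex, chapel, hall, closet, pantry]
Visit kitchen; enqueue office → queue [parlor, porch, terrace, foyer, loft, annex, chapel, hall, closet, pantry, office]
Visit parlor → queue [porch, terrace, foyer, loft, annex, chapel, hall, closet, pantry, office]
Visit porch; enqueue gallery → queue [terrace, foyer, loft, annex, chapel, hall, closet, pantry, office, gallery]
Visit terrace → queue [foyer, loft, annex, chapel, hall, closet, pantry, office, gallery]
Visit foyer → queue [loft, annex, chapel, hall, closet, pantry, office, gallery]
Visit loft → queue [annex, chapel, hall, closet, pantry, office, gallery]
Visit annex → queue [chapel, hall, closet, pantry, office, gallery]
Visit chapel → queue [hall, closet, pantry, office, gallery]
Visit hall → queue [closet, pantry, office, gallery]
Visit closet → queue [pantry, office, gallery]
Visit pantry → queue [office, gallery]
Visit office → queue [gallery]
Visit gallery → queue []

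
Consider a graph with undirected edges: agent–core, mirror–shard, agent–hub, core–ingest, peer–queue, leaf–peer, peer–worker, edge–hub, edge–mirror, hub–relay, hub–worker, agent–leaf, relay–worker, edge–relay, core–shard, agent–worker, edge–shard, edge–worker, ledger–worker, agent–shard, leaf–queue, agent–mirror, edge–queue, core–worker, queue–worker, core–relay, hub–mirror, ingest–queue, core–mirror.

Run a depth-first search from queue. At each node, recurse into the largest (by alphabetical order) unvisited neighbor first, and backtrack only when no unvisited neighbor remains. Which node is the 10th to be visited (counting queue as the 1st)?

Visit queue
queue → worker
worker → relay
relay → hub
hub → mirror
mirror → shard
shard → edge
shard → core
core → ingest
core → agent
agent → leaf
leaf → peer
worker → ledger

Visit order: queue, worker, relay, hub, mirror, shard, edge, core, ingest, agent, leaf, peer, ledger

agent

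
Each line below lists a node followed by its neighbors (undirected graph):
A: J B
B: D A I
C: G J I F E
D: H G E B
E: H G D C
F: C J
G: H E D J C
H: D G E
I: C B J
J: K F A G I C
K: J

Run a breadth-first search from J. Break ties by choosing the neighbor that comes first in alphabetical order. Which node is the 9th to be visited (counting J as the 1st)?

Visit J; enqueue A, C, F, G, I, K → queue [A, C, F, G, I, K]
Visit A; enqueue B → queue [C, F, G, I, K, B]
Visit C; enqueue E → queue [F, G, I, K, B, E]
Visit F → queue [G, I, K, B, E]
Visit G; enqueue D, H → queue [I, K, B, E, D, H]
Visit I → queue [K, B, E, D, H]
Visit K → queue [B, E, D, H]
Visit B → queue [E, D, H]
Visit E → queue [D, H]
Visit D → queue [H]
Visit H → queue []

Visit order: J, A, C, F, G, I, K, B, E, D, H

E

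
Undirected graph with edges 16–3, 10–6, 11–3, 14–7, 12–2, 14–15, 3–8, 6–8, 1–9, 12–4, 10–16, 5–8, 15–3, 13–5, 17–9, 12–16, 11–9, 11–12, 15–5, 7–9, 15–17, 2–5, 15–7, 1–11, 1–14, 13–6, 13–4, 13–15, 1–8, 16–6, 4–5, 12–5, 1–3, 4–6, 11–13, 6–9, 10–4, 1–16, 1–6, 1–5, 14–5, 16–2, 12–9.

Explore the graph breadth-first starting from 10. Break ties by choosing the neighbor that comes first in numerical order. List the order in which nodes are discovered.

Visit 10; enqueue 4, 6, 16 → queue [4, 6, 16]
Visit 4; enqueue 5, 12, 13 → queue [6, 16, 5, 12, 13]
Visit 6; enqueue 1, 8, 9 → queue [16, 5, 12, 13, 1, 8, 9]
Visit 16; enqueue 2, 3 → queue [5, 12, 13, 1, 8, 9, 2, 3]
Visit 5; enqueue 14, 15 → queue [12, 13, 1, 8, 9, 2, 3, 14, 15]
Visit 12; enqueue 11 → queue [13, 1, 8, 9, 2, 3, 14, 15, 11]
Visit 13 → queue [1, 8, 9, 2, 3, 14, 15, 11]
Visit 1 → queue [8, 9, 2, 3, 14, 15, 11]
Visit 8 → queue [9, 2, 3, 14, 15, 11]
Visit 9; enqueue 7, 17 → queue [2, 3, 14, 15, 11, 7, 17]
Visit 2 → queue [3, 14, 15, 11, 7, 17]
Visit 3 → queue [14, 15, 11, 7, 17]
Visit 14 → queue [15, 11, 7, 17]
Visit 15 → queue [11, 7, 17]
Visit 11 → queue [7, 17]
Visit 7 → queue [17]
Visit 17 → queue []

10, 4, 6, 16, 5, 12, 13, 1, 8, 9, 2, 3, 14, 15, 11, 7, 17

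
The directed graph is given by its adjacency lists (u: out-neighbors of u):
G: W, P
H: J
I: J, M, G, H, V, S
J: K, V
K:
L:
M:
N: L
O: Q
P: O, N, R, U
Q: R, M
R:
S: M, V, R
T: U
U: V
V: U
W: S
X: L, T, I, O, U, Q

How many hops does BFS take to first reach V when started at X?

2

Level 0: X
Level 1: I, L, O, Q, T, U
Level 2: G, H, J, M, R, S, V
Level 3: K, P, W
Level 4: N
V first appears at level 2.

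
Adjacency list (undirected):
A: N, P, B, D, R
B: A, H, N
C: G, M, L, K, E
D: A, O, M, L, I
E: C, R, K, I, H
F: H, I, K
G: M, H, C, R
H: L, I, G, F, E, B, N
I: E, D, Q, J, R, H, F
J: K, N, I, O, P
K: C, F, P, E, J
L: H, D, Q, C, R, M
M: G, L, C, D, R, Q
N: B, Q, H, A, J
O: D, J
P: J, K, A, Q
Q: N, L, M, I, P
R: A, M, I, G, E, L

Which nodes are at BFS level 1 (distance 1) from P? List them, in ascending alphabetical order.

A, J, K, Q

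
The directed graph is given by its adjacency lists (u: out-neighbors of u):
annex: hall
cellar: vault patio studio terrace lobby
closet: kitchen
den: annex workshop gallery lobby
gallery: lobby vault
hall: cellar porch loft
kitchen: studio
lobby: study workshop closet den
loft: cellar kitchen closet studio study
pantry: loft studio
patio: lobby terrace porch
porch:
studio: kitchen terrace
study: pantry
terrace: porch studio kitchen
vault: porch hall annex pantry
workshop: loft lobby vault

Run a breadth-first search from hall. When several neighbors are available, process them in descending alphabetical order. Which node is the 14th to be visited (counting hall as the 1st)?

annex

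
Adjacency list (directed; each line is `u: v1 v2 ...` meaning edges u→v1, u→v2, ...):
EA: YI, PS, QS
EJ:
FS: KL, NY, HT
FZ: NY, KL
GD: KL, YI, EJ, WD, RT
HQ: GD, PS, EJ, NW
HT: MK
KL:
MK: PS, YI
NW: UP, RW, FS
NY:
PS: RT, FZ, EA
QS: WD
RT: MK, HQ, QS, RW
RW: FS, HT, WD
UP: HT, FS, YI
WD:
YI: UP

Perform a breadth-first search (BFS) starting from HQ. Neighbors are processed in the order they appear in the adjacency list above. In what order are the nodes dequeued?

Visit HQ; enqueue GD, PS, EJ, NW → queue [GD, PS, EJ, NW]
Visit GD; enqueue KL, YI, WD, RT → queue [PS, EJ, NW, KL, YI, WD, RT]
Visit PS; enqueue FZ, EA → queue [EJ, NW, KL, YI, WD, RT, FZ, EA]
Visit EJ → queue [NW, KL, YI, WD, RT, FZ, EA]
Visit NW; enqueue UP, RW, FS → queue [KL, YI, WD, RT, FZ, EA, UP, RW, FS]
Visit KL → queue [YI, WD, RT, FZ, EA, UP, RW, FS]
Visit YI → queue [WD, RT, FZ, EA, UP, RW, FS]
Visit WD → queue [RT, FZ, EA, UP, RW, FS]
Visit RT; enqueue MK, QS → queue [FZ, EA, UP, RW, FS, MK, QS]
Visit FZ; enqueue NY → queue [EA, UP, RW, FS, MK, QS, NY]
Visit EA → queue [UP, RW, FS, MK, QS, NY]
Visit UP; enqueue HT → queue [RW, FS, MK, QS, NY, HT]
Visit RW → queue [FS, MK, QS, NY, HT]
Visit FS → queue [MK, QS, NY, HT]
Visit MK → queue [QS, NY, HT]
Visit QS → queue [NY, HT]
Visit NY → queue [HT]
Visit HT → queue []

HQ -> GD -> PS -> EJ -> NW -> KL -> YI -> WD -> RT -> FZ -> EA -> UP -> RW -> FS -> MK -> QS -> NY -> HT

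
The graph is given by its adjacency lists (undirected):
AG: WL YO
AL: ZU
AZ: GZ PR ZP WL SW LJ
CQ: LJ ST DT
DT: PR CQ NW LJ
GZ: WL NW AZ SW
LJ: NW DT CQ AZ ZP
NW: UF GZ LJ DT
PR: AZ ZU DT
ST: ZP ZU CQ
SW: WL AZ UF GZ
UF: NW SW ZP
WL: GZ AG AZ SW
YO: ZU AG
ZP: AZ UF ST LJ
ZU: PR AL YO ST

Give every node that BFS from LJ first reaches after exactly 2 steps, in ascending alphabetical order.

GZ, PR, ST, SW, UF, WL

Level 0: LJ
Level 1: AZ, CQ, DT, NW, ZP
Level 2: GZ, PR, ST, SW, UF, WL
Level 3: AG, ZU
Level 4: AL, YO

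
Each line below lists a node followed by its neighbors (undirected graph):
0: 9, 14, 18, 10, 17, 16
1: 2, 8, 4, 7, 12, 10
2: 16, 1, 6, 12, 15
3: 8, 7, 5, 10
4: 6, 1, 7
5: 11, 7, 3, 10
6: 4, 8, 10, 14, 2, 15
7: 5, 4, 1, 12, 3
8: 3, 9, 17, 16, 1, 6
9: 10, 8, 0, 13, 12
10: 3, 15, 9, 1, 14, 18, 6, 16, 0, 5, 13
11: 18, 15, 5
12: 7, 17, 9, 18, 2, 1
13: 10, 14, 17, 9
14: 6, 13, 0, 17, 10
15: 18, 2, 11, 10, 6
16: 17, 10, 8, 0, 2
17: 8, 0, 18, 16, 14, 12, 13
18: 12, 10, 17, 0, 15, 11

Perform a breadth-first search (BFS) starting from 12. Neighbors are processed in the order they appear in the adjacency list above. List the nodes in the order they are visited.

Visit 12; enqueue 7, 17, 9, 18, 2, 1 → queue [7, 17, 9, 18, 2, 1]
Visit 7; enqueue 5, 4, 3 → queue [17, 9, 18, 2, 1, 5, 4, 3]
Visit 17; enqueue 8, 0, 16, 14, 13 → queue [9, 18, 2, 1, 5, 4, 3, 8, 0, 16, 14, 13]
Visit 9; enqueue 10 → queue [18, 2, 1, 5, 4, 3, 8, 0, 16, 14, 13, 10]
Visit 18; enqueue 15, 11 → queue [2, 1, 5, 4, 3, 8, 0, 16, 14, 13, 10, 15, 11]
Visit 2; enqueue 6 → queue [1, 5, 4, 3, 8, 0, 16, 14, 13, 10, 15, 11, 6]
Visit 1 → queue [5, 4, 3, 8, 0, 16, 14, 13, 10, 15, 11, 6]
Visit 5 → queue [4, 3, 8, 0, 16, 14, 13, 10, 15, 11, 6]
Visit 4 → queue [3, 8, 0, 16, 14, 13, 10, 15, 11, 6]
Visit 3 → queue [8, 0, 16, 14, 13, 10, 15, 11, 6]
Visit 8 → queue [0, 16, 14, 13, 10, 15, 11, 6]
Visit 0 → queue [16, 14, 13, 10, 15, 11, 6]
Visit 16 → queue [14, 13, 10, 15, 11, 6]
Visit 14 → queue [13, 10, 15, 11, 6]
Visit 13 → queue [10, 15, 11, 6]
Visit 10 → queue [15, 11, 6]
Visit 15 → queue [11, 6]
Visit 11 → queue [6]
Visit 6 → queue []

12 -> 7 -> 17 -> 9 -> 18 -> 2 -> 1 -> 5 -> 4 -> 3 -> 8 -> 0 -> 16 -> 14 -> 13 -> 10 -> 15 -> 11 -> 6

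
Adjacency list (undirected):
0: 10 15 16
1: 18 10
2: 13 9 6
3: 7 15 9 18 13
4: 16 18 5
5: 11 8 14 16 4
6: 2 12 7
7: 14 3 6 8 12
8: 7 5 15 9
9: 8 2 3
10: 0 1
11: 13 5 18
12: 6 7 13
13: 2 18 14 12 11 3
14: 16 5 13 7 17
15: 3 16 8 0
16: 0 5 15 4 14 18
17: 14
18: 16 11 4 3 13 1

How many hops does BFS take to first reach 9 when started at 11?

Level 0: 11
Level 1: 5, 13, 18
Level 2: 1, 2, 3, 4, 8, 12, 14, 16
Level 3: 0, 6, 7, 9, 10, 15, 17
9 first appears at level 3.

3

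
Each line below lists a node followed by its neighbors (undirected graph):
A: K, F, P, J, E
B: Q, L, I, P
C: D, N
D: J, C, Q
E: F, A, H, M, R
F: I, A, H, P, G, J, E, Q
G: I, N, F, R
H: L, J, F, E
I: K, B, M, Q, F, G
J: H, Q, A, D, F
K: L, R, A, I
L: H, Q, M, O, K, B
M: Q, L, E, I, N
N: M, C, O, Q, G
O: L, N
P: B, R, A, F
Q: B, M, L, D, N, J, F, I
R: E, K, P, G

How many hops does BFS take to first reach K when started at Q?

2

Level 0: Q
Level 1: B, D, F, I, J, L, M, N
Level 2: A, C, E, G, H, K, O, P
Level 3: R
K first appears at level 2.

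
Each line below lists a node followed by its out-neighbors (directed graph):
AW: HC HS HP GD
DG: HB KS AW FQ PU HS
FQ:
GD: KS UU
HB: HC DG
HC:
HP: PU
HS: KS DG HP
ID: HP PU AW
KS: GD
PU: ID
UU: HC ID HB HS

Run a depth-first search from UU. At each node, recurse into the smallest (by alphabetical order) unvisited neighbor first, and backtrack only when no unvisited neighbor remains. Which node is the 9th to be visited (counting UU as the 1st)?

Visit UU
UU → HB
HB → DG
DG → AW
AW → GD
GD → KS
AW → HC
AW → HP
HP → PU
PU → ID
AW → HS
DG → FQ

Visit order: UU, HB, DG, AW, GD, KS, HC, HP, PU, ID, HS, FQ

PU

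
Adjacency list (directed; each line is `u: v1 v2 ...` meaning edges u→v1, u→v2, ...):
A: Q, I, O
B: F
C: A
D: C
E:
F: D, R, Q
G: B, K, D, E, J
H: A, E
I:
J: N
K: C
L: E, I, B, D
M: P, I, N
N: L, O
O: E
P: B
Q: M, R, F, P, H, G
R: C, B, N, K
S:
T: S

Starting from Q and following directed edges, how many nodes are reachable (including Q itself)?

BFS from Q visits: Q, R, P, M, H, G, F, N, K, C, B, I, E, A, J, D, O, L
Reachable nodes: 18 of 20 total.

18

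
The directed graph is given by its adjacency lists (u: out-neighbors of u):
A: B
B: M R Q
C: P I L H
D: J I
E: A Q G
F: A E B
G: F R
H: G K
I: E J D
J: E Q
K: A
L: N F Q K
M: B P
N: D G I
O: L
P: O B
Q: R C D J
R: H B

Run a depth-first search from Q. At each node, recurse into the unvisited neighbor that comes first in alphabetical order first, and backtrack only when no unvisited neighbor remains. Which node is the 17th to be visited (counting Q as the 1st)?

J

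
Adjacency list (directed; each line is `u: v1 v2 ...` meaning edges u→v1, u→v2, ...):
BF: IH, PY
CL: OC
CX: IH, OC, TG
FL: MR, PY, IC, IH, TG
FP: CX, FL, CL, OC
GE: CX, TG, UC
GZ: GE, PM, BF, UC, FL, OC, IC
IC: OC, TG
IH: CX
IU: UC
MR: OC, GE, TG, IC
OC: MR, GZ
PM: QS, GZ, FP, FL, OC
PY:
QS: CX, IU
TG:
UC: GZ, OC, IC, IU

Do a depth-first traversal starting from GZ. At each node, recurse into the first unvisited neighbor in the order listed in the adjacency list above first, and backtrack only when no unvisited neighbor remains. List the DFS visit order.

GZ, GE, CX, IH, OC, MR, TG, IC, UC, IU, PM, QS, FP, FL, PY, CL, BF

Visit GZ
GZ → GE
GE → CX
CX → IH
CX → OC
OC → MR
MR → TG
MR → IC
GE → UC
UC → IU
GZ → PM
PM → QS
PM → FP
FP → FL
FL → PY
FP → CL
GZ → BF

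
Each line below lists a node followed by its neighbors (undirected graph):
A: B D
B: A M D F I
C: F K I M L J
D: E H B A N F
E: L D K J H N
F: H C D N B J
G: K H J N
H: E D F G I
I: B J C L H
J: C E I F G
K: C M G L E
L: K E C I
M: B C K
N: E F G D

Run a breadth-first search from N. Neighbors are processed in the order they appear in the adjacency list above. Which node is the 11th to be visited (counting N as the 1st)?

B

Visit N; enqueue E, F, G, D → queue [E, F, G, D]
Visit E; enqueue L, K, J, H → queue [F, G, D, L, K, J, H]
Visit F; enqueue C, B → queue [G, D, L, K, J, H, C, B]
Visit G → queue [D, L, K, J, H, C, B]
Visit D; enqueue A → queue [L, K, J, H, C, B, A]
Visit L; enqueue I → queue [K, J, H, C, B, A, I]
Visit K; enqueue M → queue [J, H, C, B, A, I, M]
Visit J → queue [H, C, B, A, I, M]
Visit H → queue [C, B, A, I, M]
Visit C → queue [B, A, I, M]
Visit B → queue [A, I, M]
Visit A → queue [I, M]
Visit I → queue [M]
Visit M → queue []

Visit order: N, E, F, G, D, L, K, J, H, C, B, A, I, M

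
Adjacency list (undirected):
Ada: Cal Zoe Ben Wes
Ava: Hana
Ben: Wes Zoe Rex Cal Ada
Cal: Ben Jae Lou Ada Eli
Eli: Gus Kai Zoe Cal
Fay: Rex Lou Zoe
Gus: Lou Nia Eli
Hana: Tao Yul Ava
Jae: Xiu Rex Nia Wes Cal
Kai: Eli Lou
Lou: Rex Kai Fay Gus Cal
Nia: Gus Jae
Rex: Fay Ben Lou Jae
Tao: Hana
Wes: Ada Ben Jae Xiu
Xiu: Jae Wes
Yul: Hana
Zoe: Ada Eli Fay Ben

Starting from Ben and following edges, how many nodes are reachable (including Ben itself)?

BFS from Ben visits: Ben, Wes, Zoe, Rex, Cal, Ada, Jae, Xiu, Eli, Fay, Lou, Nia, Gus, Kai
Reachable nodes: 14 of 18 total.

14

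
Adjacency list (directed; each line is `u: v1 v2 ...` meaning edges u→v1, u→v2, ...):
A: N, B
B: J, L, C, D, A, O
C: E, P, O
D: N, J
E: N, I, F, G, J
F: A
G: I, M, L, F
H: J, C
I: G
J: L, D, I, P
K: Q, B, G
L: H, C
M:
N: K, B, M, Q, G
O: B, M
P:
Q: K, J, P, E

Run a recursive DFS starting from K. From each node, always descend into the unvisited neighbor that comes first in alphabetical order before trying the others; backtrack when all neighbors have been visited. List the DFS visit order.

K, B, A, N, G, F, I, L, C, E, J, D, P, O, M, H, Q

Visit K
K → B
B → A
A → N
N → G
G → F
G → I
G → L
L → C
C → E
E → J
J → D
J → P
C → O
O → M
L → H
N → Q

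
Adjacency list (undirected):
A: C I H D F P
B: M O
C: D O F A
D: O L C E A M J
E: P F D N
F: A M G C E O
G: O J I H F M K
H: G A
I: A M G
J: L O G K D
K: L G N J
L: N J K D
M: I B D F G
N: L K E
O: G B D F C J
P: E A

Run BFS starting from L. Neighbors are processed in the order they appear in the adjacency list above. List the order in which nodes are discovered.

L → N → J → K → D → E → O → G → C → A → M → P → F → B → I → H

Visit L; enqueue N, J, K, D → queue [N, J, K, D]
Visit N; enqueue E → queue [J, K, D, E]
Visit J; enqueue O, G → queue [K, D, E, O, G]
Visit K → queue [D, E, O, G]
Visit D; enqueue C, A, M → queue [E, O, G, C, A, M]
Visit E; enqueue P, F → queue [O, G, C, A, M, P, F]
Visit O; enqueue B → queue [G, C, A, M, P, F, B]
Visit G; enqueue I, H → queue [C, A, M, P, F, B, I, H]
Visit C → queue [A, M, P, F, B, I, H]
Visit A → queue [M, P, F, B, I, H]
Visit M → queue [P, F, B, I, H]
Visit P → queue [F, B, I, H]
Visit F → queue [B, I, H]
Visit B → queue [I, H]
Visit I → queue [H]
Visit H → queue []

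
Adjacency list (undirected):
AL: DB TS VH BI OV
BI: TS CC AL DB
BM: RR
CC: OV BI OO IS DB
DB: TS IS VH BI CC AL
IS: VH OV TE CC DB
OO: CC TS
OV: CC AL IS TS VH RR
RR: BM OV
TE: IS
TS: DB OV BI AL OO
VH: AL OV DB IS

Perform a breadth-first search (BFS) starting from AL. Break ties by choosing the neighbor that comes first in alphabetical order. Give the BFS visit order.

AL, BI, DB, OV, TS, VH, CC, IS, RR, OO, TE, BM

Visit AL; enqueue BI, DB, OV, TS, VH → queue [BI, DB, OV, TS, VH]
Visit BI; enqueue CC → queue [DB, OV, TS, VH, CC]
Visit DB; enqueue IS → queue [OV, TS, VH, CC, IS]
Visit OV; enqueue RR → queue [TS, VH, CC, IS, RR]
Visit TS; enqueue OO → queue [VH, CC, IS, RR, OO]
Visit VH → queue [CC, IS, RR, OO]
Visit CC → queue [IS, RR, OO]
Visit IS; enqueue TE → queue [RR, OO, TE]
Visit RR; enqueue BM → queue [OO, TE, BM]
Visit OO → queue [TE, BM]
Visit TE → queue [BM]
Visit BM → queue []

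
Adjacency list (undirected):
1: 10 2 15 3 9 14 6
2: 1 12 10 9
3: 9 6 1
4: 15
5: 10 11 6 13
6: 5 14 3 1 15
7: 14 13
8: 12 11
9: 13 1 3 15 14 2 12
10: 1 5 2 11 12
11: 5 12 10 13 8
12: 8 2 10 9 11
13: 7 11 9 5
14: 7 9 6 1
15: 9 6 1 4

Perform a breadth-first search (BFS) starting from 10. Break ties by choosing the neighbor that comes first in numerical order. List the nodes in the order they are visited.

Visit 10; enqueue 1, 2, 5, 11, 12 → queue [1, 2, 5, 11, 12]
Visit 1; enqueue 3, 6, 9, 14, 15 → queue [2, 5, 11, 12, 3, 6, 9, 14, 15]
Visit 2 → queue [5, 11, 12, 3, 6, 9, 14, 15]
Visit 5; enqueue 13 → queue [11, 12, 3, 6, 9, 14, 15, 13]
Visit 11; enqueue 8 → queue [12, 3, 6, 9, 14, 15, 13, 8]
Visit 12 → queue [3, 6, 9, 14, 15, 13, 8]
Visit 3 → queue [6, 9, 14, 15, 13, 8]
Visit 6 → queue [9, 14, 15, 13, 8]
Visit 9 → queue [14, 15, 13, 8]
Visit 14; enqueue 7 → queue [15, 13, 8, 7]
Visit 15; enqueue 4 → queue [13, 8, 7, 4]
Visit 13 → queue [8, 7, 4]
Visit 8 → queue [7, 4]
Visit 7 → queue [4]
Visit 4 → queue []

10, 1, 2, 5, 11, 12, 3, 6, 9, 14, 15, 13, 8, 7, 4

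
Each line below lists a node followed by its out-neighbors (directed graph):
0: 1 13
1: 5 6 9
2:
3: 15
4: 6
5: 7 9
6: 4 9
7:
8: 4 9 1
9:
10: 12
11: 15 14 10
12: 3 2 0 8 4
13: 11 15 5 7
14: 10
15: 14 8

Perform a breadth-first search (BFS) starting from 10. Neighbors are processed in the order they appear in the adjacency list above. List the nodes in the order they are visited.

Visit 10; enqueue 12 → queue [12]
Visit 12; enqueue 3, 2, 0, 8, 4 → queue [3, 2, 0, 8, 4]
Visit 3; enqueue 15 → queue [2, 0, 8, 4, 15]
Visit 2 → queue [0, 8, 4, 15]
Visit 0; enqueue 1, 13 → queue [8, 4, 15, 1, 13]
Visit 8; enqueue 9 → queue [4, 15, 1, 13, 9]
Visit 4; enqueue 6 → queue [15, 1, 13, 9, 6]
Visit 15; enqueue 14 → queue [1, 13, 9, 6, 14]
Visit 1; enqueue 5 → queue [13, 9, 6, 14, 5]
Visit 13; enqueue 11, 7 → queue [9, 6, 14, 5, 11, 7]
Visit 9 → queue [6, 14, 5, 11, 7]
Visit 6 → queue [14, 5, 11, 7]
Visit 14 → queue [5, 11, 7]
Visit 5 → queue [11, 7]
Visit 11 → queue [7]
Visit 7 → queue []

10 12 3 2 0 8 4 15 1 13 9 6 14 5 11 7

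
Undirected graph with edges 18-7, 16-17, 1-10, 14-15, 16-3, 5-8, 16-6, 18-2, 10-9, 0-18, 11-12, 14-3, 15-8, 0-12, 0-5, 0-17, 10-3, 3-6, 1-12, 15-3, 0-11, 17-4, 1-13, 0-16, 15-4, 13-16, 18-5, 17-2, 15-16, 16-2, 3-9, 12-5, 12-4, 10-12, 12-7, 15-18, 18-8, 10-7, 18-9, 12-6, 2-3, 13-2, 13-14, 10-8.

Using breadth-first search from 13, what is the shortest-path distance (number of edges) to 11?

3

Level 0: 13
Level 1: 1, 2, 14, 16
Level 2: 0, 3, 6, 10, 12, 15, 17, 18
Level 3: 4, 5, 7, 8, 9, 11
11 first appears at level 3.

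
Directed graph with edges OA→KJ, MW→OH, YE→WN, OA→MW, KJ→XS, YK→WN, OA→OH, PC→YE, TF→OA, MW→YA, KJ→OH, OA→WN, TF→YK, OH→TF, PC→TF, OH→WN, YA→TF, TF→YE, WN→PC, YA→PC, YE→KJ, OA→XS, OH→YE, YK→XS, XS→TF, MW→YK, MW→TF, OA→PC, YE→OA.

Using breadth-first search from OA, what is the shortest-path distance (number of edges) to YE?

Level 0: OA
Level 1: KJ, MW, OH, PC, WN, XS
Level 2: TF, YA, YE, YK
YE first appears at level 2.

2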